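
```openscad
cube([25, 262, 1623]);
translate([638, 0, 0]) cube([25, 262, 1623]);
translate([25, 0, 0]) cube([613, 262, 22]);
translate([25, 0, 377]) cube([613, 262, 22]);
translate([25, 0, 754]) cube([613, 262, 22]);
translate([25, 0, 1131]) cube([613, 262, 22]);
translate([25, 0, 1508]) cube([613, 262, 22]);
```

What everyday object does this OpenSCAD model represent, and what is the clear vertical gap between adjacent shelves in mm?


A bookshelf. The clear shelf gap is 355 mm.

Two tall side panels with 5 horizontal boards between them — a bookshelf. The first two shelf undersides are at z = 0 and z = 377; with shelf thickness 22, the clear gap is 377 − 0 − 22 = 355 mm.


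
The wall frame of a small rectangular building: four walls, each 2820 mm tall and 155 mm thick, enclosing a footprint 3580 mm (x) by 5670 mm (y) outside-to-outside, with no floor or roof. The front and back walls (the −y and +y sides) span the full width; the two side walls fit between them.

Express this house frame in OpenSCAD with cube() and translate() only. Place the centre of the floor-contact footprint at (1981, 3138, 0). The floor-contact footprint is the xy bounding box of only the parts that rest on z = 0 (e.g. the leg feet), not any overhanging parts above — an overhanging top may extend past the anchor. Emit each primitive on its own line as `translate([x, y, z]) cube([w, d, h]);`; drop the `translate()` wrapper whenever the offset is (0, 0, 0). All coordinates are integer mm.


translate([191, 303, 0]) cube([3580, 155, 2820]);
translate([191, 5818, 0]) cube([3580, 155, 2820]);
translate([191, 458, 0]) cube([155, 5360, 2820]);
translate([3616, 458, 0]) cube([155, 5360, 2820]);


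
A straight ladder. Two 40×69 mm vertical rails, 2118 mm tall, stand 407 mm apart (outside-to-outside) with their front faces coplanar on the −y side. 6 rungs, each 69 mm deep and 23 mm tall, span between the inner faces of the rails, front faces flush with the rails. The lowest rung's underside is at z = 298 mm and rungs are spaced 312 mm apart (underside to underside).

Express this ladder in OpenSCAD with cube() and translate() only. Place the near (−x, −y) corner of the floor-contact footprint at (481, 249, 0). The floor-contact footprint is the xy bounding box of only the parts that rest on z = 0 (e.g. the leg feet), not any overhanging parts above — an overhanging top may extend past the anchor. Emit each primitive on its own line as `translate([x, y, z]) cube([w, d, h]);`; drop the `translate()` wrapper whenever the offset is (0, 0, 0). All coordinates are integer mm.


// rung span = 407 - 2*40 = 327
// rung[k] z = 298 + k*312
translate([481, 249, 0]) cube([40, 69, 2118]);
translate([848, 249, 0]) cube([40, 69, 2118]);
translate([521, 249, 298]) cube([327, 69, 23]);
translate([521, 249, 610]) cube([327, 69, 23]);
translate([521, 249, 922]) cube([327, 69, 23]);
translate([521, 249, 1234]) cube([327, 69, 23]);
translate([521, 249, 1546]) cube([327, 69, 23]);
translate([521, 249, 1858]) cube([327, 69, 23]);


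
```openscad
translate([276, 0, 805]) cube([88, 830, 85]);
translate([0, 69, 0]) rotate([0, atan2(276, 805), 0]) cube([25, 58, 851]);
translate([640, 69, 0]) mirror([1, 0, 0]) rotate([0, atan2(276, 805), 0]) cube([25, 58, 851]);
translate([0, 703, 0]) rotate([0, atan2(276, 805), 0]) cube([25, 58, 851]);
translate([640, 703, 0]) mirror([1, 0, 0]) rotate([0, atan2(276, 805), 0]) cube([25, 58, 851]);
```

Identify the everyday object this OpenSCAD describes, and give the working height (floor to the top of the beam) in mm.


A sawhorse. The overall height is 890 mm.

A beam across two mirrored pairs of raked legs — a sawhorse. The beam's underside is at z = 805 (matching the legs' vertical rise in atan2(276, 805)) and the beam is 85 mm tall, so its top is at 805 + 85 = 890 mm. The raked legs top out at the beam's underside, so that is the highest point.


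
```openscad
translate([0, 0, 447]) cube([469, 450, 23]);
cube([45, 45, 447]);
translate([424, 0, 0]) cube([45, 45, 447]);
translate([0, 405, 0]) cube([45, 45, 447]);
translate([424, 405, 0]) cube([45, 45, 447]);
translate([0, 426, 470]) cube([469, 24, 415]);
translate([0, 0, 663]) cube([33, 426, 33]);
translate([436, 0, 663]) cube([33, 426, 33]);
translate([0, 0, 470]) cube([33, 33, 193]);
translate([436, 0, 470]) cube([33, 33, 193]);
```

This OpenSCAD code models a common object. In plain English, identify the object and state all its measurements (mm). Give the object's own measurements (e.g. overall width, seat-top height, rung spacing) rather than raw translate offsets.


A chair. The seat is a 469×450×23 mm slab with its top at z = 470 mm, on four 45×45 mm corner legs (flush with the seat edges, standing on z = 0). A flat backrest 24 mm thick, 415 mm tall, spans the full seat width and rises from the seat top along its +y edge, rear face flush with the rear of the seat. Two armrests of 33×33 mm section run along each side from the seat's front edge to the front of the backrest, top faces 226 mm above the seat top and outer faces flush with the seat's x-edges; a 33×33 mm post under the front of each armrest stands on the seat at the front corner.


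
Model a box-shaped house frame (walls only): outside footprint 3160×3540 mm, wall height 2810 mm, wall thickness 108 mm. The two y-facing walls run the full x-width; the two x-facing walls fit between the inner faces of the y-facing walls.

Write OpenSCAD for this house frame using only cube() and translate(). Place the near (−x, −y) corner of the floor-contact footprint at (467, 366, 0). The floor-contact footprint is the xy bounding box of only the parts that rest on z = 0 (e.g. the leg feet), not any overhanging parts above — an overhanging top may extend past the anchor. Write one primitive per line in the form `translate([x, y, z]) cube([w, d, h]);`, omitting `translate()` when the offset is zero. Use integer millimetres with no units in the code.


translate([467, 366, 0]) cube([3160, 108, 2810]);
translate([467, 3798, 0]) cube([3160, 108, 2810]);
translate([467, 474, 0]) cube([108, 3324, 2810]);
translate([3519, 474, 0]) cube([108, 3324, 2810]);


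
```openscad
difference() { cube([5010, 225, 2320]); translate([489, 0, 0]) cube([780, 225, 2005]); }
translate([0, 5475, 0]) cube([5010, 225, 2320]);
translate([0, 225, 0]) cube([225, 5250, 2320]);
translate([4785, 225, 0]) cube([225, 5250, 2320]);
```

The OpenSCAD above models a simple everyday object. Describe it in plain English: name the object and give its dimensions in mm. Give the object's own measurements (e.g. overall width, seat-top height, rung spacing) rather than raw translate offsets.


A single room: four walls, each 2320 mm tall and 225 mm thick, enclosing an outside footprint 5010×5700 mm (x × y), no floor or roof. The front and back walls (−y and +y sides) run the full x-width; the side walls fit between their inner faces. A door opening 780 mm wide and 2005 mm tall is cut through the front wall from the floor up, its −x edge 489 mm from the wall's −x end.


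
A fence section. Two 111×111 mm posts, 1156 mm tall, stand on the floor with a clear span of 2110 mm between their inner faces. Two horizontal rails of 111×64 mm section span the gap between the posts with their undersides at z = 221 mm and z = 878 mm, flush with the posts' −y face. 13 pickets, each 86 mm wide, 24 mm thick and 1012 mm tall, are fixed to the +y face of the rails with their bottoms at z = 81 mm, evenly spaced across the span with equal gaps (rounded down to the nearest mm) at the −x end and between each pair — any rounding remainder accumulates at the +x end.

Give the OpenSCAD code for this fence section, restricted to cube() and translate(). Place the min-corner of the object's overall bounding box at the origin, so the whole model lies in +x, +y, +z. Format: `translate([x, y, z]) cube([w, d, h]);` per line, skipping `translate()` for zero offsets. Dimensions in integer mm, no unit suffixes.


cube([111, 111, 1156]);
translate([2221, 0, 0]) cube([111, 111, 1156]);
translate([111, 0, 221]) cube([2110, 111, 64]);
translate([111, 0, 878]) cube([2110, 111, 64]);
translate([181, 111, 81]) cube([86, 24, 1012]);
translate([337, 111, 81]) cube([86, 24, 1012]);
translate([493, 111, 81]) cube([86, 24, 1012]);
translate([649, 111, 81]) cube([86, 24, 1012]);
translate([805, 111, 81]) cube([86, 24, 1012]);
translate([961, 111, 81]) cube([86, 24, 1012]);
translate([1117, 111, 81]) cube([86, 24, 1012]);
translate([1273, 111, 81]) cube([86, 24, 1012]);
translate([1429, 111, 81]) cube([86, 24, 1012]);
translate([1585, 111, 81]) cube([86, 24, 1012]);
translate([1741, 111, 81]) cube([86, 24, 1012]);
translate([1897, 111, 81]) cube([86, 24, 1012]);
translate([2053, 111, 81]) cube([86, 24, 1012]);


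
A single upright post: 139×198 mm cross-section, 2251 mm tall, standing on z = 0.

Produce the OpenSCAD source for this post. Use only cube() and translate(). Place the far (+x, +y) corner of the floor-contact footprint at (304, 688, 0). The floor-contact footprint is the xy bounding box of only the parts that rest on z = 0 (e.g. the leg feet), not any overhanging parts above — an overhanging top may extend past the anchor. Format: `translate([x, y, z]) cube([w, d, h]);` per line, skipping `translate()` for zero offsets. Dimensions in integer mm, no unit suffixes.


translate([165, 490, 0]) cube([139, 198, 2251]);


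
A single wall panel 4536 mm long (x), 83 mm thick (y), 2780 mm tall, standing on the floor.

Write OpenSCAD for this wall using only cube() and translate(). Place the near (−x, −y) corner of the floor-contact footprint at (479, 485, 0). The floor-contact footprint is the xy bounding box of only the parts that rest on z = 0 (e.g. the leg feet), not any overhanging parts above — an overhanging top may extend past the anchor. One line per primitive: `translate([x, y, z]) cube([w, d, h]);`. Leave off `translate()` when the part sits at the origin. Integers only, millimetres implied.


translate([479, 485, 0]) cube([4536, 83, 2780]);


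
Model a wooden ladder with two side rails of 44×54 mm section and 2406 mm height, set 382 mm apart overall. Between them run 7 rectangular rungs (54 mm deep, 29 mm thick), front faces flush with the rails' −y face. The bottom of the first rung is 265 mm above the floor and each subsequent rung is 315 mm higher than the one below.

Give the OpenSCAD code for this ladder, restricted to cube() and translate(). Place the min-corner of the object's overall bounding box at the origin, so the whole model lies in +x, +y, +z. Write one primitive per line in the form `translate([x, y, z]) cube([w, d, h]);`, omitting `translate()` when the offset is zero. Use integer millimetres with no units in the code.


cube([44, 54, 2406]);
translate([338, 0, 0]) cube([44, 54, 2406]);
translate([44, 0, 265]) cube([294, 54, 29]);
translate([44, 0, 580]) cube([294, 54, 29]);
translate([44, 0, 895]) cube([294, 54, 29]);
translate([44, 0, 1210]) cube([294, 54, 29]);
translate([44, 0, 1525]) cube([294, 54, 29]);
translate([44, 0, 1840]) cube([294, 54, 29]);
translate([44, 0, 2155]) cube([294, 54, 29]);


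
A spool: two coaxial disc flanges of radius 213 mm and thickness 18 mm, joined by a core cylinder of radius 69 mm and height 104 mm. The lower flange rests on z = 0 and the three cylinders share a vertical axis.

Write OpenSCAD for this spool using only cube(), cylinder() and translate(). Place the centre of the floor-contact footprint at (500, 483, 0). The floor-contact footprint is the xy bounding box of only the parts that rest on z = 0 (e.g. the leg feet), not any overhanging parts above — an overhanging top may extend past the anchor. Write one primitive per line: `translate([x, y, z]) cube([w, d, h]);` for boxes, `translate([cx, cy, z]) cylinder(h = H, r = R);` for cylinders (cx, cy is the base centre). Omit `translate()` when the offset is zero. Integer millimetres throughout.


translate([500, 483, 0]) cylinder(h = 18, r = 213);
translate([500, 483, 18]) cylinder(h = 104, r = 69);
translate([500, 483, 122]) cylinder(h = 18, r = 213);


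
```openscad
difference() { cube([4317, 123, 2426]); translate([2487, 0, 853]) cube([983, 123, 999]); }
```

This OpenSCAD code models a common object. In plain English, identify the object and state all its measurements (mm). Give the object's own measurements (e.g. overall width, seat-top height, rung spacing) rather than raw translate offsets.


A wall 4317 mm long (x), 123 mm thick (y), 2426 mm tall, with a rectangular window opening cut through it. The opening is 983 mm wide and 999 mm tall; its sill is at z = 853 mm and its near (−x) edge is 2487 mm from the wall's −x end. The opening passes through the full wall thickness.


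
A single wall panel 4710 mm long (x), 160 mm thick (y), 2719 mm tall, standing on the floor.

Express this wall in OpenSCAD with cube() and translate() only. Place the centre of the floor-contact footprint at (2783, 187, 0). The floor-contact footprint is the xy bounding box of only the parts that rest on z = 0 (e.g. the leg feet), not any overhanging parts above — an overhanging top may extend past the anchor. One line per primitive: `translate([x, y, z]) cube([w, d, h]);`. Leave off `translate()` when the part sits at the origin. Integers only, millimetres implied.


translate([428, 107, 0]) cube([4710, 160, 2719]);


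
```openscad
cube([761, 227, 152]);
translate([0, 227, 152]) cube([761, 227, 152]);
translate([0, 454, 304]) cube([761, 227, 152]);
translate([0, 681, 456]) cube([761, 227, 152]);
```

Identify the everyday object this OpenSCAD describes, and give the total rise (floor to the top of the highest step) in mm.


A staircase. The total rise is 608 mm.

4 identical blocks, each offset up and back from the previous — a staircase. Each step is 152 mm tall and there are 4 of them, so the total rise is 4 × 152 = 608 mm.


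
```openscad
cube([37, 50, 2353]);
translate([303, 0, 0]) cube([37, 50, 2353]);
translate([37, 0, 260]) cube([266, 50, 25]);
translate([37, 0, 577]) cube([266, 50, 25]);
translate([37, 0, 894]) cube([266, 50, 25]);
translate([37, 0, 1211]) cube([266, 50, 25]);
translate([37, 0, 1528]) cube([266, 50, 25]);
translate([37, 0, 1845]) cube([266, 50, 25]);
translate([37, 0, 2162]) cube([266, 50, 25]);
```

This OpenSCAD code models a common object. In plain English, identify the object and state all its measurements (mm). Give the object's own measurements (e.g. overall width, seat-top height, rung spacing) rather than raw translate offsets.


A straight ladder. Two 37×50 mm vertical rails, 2353 mm tall, stand 340 mm apart (outside-to-outside) with their front faces coplanar on the −y side. 7 rungs, each 50 mm deep and 25 mm tall, span between the inner faces of the rails, front faces flush with the rails. The lowest rung's underside is at z = 260 mm and rungs are spaced 317 mm apart (underside to underside).


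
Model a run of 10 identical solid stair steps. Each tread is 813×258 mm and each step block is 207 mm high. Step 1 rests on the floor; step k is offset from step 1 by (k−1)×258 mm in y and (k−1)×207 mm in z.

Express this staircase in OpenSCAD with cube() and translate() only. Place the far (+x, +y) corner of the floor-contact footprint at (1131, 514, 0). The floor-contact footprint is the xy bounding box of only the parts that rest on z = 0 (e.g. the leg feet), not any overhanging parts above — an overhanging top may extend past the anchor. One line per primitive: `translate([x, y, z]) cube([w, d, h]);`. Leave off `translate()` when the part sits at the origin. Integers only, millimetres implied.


translate([318, 256, 0]) cube([813, 258, 207]);
translate([318, 514, 207]) cube([813, 258, 207]);
translate([318, 772, 414]) cube([813, 258, 207]);
translate([318, 1030, 621]) cube([813, 258, 207]);
translate([318, 1288, 828]) cube([813, 258, 207]);
translate([318, 1546, 1035]) cube([813, 258, 207]);
translate([318, 1804, 1242]) cube([813, 258, 207]);
translate([318, 2062, 1449]) cube([813, 258, 207]);
translate([318, 2320, 1656]) cube([813, 258, 207]);
translate([318, 2578, 1863]) cube([813, 258, 207]);


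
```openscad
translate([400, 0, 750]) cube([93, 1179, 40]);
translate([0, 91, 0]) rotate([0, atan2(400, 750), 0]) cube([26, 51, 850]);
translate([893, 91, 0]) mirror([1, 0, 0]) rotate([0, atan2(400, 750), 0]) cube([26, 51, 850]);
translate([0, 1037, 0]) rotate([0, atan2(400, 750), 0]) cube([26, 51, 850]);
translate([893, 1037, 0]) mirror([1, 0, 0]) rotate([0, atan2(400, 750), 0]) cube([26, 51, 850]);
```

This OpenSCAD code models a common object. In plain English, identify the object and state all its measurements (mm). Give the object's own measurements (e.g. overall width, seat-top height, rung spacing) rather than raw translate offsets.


A sawhorse. A 93×1179×40 mm beam (x, y, z) sits on two A-frame leg pairs. Each pair is two raked legs of 26×51 mm section (51 mm along y) splaying symmetrically in x. Each leg rises 750 mm vertically over 400 mm of horizontal reach and is 850 mm long along its own axis. Every leg's outer bottom edge rests on the floor and its outer top edge meets a bottom edge of the beam — the left legs (tilting toward +x) meet the beam's −x bottom edge, the right legs (their mirror images, tilting toward −x) meet its +x bottom edge — so the leg tops tuck under the beam, the beam's underside is 750 mm above the floor, and the feet are 893 mm apart outside-to-outside with the beam centred between them. The two leg pairs are set in 91 mm from either end of the beam.


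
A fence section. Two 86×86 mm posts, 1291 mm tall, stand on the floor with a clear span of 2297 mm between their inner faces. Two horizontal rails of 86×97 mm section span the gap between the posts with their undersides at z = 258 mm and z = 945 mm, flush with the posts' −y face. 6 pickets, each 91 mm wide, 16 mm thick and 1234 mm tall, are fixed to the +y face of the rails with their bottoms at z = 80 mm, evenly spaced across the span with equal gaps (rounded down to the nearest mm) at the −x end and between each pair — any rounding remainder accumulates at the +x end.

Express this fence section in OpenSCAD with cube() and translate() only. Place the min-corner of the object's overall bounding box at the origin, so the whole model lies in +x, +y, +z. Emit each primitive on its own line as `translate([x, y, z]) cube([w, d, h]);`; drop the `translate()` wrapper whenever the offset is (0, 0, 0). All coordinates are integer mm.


cube([86, 86, 1291]);
translate([2383, 0, 0]) cube([86, 86, 1291]);
translate([86, 0, 258]) cube([2297, 86, 97]);
translate([86, 0, 945]) cube([2297, 86, 97]);
translate([336, 86, 80]) cube([91, 16, 1234]);
translate([677, 86, 80]) cube([91, 16, 1234]);
translate([1018, 86, 80]) cube([91, 16, 1234]);
translate([1359, 86, 80]) cube([91, 16, 1234]);
translate([1700, 86, 80]) cube([91, 16, 1234]);
translate([2041, 86, 80]) cube([91, 16, 1234]);


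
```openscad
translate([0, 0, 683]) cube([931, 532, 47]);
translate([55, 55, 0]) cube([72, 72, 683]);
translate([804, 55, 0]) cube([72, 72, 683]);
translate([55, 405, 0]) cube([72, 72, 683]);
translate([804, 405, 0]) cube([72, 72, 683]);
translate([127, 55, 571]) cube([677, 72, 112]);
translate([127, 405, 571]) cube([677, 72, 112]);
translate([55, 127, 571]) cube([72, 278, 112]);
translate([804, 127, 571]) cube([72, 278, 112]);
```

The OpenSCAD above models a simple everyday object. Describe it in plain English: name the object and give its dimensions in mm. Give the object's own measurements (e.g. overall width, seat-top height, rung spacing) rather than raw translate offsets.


A rectangular dining table. The top is 931×532×47 mm with its upper surface at z = 730 mm. It stands on four 72×72 mm square legs, each inset 55 mm from the nearest pair of top edges, running from the floor to the underside of the top. Four apron rails, 72 mm thick and 112 mm tall, run between adjacent legs with their top edges flush with the underside of the top and their outer faces flush with the legs' outer faces.


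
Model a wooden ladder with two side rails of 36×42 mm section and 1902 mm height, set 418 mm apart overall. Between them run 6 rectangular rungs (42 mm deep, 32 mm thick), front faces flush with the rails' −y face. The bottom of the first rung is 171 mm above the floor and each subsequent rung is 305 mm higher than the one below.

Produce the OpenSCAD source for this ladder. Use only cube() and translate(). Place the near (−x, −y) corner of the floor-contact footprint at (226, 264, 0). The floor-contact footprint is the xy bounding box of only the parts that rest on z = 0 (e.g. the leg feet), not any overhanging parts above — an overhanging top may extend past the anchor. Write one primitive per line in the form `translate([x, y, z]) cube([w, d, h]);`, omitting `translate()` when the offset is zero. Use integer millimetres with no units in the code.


// rung span = 418 - 2*36 = 346
// rung[k] z = 171 + k*305
translate([226, 264, 0]) cube([36, 42, 1902]);
translate([608, 264, 0]) cube([36, 42, 1902]);
translate([262, 264, 171]) cube([346, 42, 32]);
translate([262, 264, 476]) cube([346, 42, 32]);
translate([262, 264, 781]) cube([346, 42, 32]);
translate([262, 264, 1086]) cube([346, 42, 32]);
translate([262, 264, 1391]) cube([346, 42, 32]);
translate([262, 264, 1696]) cube([346, 42, 32]);


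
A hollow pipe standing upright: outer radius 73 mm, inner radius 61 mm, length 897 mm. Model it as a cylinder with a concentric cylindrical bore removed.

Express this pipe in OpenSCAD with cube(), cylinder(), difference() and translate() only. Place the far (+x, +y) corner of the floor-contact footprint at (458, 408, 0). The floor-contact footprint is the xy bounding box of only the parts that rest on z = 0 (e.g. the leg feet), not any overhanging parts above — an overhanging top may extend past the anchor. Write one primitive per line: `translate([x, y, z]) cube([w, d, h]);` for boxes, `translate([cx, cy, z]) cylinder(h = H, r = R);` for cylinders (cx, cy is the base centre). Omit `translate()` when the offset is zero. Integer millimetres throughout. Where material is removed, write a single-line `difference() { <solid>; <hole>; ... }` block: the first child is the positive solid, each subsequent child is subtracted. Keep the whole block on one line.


difference() { translate([385, 335, 0]) cylinder(h = 897, r = 73); translate([385, 335, 0]) cylinder(h = 897, r = 61); }


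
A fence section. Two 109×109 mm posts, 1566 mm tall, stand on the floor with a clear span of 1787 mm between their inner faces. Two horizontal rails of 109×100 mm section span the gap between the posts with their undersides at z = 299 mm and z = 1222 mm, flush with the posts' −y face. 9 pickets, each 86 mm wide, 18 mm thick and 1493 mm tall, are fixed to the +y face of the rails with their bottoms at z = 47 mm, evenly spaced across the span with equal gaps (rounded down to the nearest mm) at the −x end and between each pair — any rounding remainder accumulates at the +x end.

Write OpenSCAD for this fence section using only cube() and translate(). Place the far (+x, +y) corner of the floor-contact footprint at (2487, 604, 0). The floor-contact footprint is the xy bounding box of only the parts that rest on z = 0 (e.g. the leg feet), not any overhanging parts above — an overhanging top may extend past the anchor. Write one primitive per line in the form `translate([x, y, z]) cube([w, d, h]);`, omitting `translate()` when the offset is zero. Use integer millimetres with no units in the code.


translate([482, 495, 0]) cube([109, 109, 1566]);
translate([2378, 495, 0]) cube([109, 109, 1566]);
translate([591, 495, 299]) cube([1787, 109, 100]);
translate([591, 495, 1222]) cube([1787, 109, 100]);
translate([692, 604, 47]) cube([86, 18, 1493]);
translate([879, 604, 47]) cube([86, 18, 1493]);
translate([1066, 604, 47]) cube([86, 18, 1493]);
translate([1253, 604, 47]) cube([86, 18, 1493]);
translate([1440, 604, 47]) cube([86, 18, 1493]);
translate([1627, 604, 47]) cube([86, 18, 1493]);
translate([1814, 604, 47]) cube([86, 18, 1493]);
translate([2001, 604, 47]) cube([86, 18, 1493]);
translate([2188, 604, 47]) cube([86, 18, 1493]);


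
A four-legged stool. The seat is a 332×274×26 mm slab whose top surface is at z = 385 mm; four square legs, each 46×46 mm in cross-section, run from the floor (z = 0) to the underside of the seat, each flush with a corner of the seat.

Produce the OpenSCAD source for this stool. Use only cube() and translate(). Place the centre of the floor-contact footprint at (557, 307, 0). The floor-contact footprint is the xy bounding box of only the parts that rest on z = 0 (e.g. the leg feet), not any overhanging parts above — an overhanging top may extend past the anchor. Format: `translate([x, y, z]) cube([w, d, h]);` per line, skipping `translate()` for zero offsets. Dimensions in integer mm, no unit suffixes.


// leg_h = 385 - 26 = 359
translate([391, 170, 359]) cube([332, 274, 26]);
translate([391, 170, 0]) cube([46, 46, 359]);
translate([677, 170, 0]) cube([46, 46, 359]);
translate([391, 398, 0]) cube([46, 46, 359]);
translate([677, 398, 0]) cube([46, 46, 359]);


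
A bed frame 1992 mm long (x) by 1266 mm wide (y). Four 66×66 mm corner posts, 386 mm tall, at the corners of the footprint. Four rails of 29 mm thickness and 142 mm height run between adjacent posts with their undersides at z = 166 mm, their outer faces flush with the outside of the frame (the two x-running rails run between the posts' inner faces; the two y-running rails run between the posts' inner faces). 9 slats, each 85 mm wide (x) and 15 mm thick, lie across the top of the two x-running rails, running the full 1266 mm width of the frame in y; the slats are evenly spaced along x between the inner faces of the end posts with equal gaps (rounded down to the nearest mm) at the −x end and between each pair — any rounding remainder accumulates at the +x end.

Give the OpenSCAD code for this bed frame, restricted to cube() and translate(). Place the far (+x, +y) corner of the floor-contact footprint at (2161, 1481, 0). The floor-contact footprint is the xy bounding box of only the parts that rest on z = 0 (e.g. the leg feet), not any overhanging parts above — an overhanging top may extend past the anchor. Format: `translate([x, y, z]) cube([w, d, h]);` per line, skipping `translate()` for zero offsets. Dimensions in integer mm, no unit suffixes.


translate([169, 215, 0]) cube([66, 66, 386]);
translate([169, 1415, 0]) cube([66, 66, 386]);
translate([2095, 215, 0]) cube([66, 66, 386]);
translate([2095, 1415, 0]) cube([66, 66, 386]);
translate([235, 215, 166]) cube([1860, 29, 142]);
translate([235, 1452, 166]) cube([1860, 29, 142]);
translate([169, 281, 166]) cube([29, 1134, 142]);
translate([2132, 281, 166]) cube([29, 1134, 142]);
translate([344, 215, 308]) cube([85, 1266, 15]);
translate([538, 215, 308]) cube([85, 1266, 15]);
translate([732, 215, 308]) cube([85, 1266, 15]);
translate([926, 215, 308]) cube([85, 1266, 15]);
translate([1120, 215, 308]) cube([85, 1266, 15]);
translate([1314, 215, 308]) cube([85, 1266, 15]);
translate([1508, 215, 308]) cube([85, 1266, 15]);
translate([1702, 215, 308]) cube([85, 1266, 15]);
translate([1896, 215, 308]) cube([85, 1266, 15]);


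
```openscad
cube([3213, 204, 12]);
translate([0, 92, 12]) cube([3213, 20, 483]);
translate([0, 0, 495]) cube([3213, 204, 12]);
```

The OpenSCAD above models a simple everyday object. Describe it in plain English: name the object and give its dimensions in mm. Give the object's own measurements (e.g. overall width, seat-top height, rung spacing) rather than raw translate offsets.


An I-beam lying along x, 3213 mm long. Overall section height 507 mm. Two flanges 204 mm wide (y) and 12 mm thick, one on the floor and one at the top; a web 20 mm thick runs between them, centred on the flange width.


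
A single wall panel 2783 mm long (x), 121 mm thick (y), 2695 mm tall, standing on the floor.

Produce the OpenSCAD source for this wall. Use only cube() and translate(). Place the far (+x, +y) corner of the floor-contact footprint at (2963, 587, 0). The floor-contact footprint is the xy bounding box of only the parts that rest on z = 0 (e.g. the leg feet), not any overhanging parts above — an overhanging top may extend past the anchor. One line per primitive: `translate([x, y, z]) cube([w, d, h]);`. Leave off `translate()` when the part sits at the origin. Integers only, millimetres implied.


translate([180, 466, 0]) cube([2783, 121, 2695]);


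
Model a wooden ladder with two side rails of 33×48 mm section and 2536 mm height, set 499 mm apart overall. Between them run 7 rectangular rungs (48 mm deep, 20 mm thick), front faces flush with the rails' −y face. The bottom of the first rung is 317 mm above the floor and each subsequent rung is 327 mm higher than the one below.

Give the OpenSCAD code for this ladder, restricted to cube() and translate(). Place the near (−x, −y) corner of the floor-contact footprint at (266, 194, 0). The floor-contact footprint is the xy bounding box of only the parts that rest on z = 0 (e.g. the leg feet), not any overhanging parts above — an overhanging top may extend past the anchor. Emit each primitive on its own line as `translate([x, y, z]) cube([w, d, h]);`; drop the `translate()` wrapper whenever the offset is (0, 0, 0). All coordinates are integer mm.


// rung span = 499 - 2*33 = 433
// rung[k] z = 317 + k*327
translate([266, 194, 0]) cube([33, 48, 2536]);
translate([732, 194, 0]) cube([33, 48, 2536]);
translate([299, 194, 317]) cube([433, 48, 20]);
translate([299, 194, 644]) cube([433, 48, 20]);
translate([299, 194, 971]) cube([433, 48, 20]);
translate([299, 194, 1298]) cube([433, 48, 20]);
translate([299, 194, 1625]) cube([433, 48, 20]);
translate([299, 194, 1952]) cube([433, 48, 20]);
translate([299, 194, 2279]) cube([433, 48, 20]);


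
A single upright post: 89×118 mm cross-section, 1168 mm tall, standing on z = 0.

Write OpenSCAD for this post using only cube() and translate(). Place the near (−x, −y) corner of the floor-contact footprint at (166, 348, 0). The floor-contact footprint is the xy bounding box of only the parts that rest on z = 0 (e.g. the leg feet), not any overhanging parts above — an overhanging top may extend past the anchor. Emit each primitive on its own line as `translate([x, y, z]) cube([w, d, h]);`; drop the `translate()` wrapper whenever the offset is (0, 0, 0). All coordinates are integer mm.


translate([166, 348, 0]) cube([89, 118, 1168]);


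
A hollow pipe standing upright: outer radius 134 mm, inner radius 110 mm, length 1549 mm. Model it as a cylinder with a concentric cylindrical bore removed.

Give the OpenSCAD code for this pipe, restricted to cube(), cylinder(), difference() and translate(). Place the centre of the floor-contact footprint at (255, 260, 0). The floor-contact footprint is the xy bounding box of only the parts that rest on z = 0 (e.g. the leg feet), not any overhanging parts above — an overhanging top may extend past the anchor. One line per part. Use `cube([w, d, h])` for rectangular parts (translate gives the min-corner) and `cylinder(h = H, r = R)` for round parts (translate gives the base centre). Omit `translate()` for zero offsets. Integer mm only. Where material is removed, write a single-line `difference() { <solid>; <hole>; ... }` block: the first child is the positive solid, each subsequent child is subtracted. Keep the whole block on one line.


difference() { translate([255, 260, 0]) cylinder(h = 1549, r = 134); translate([255, 260, 0]) cylinder(h = 1549, r = 110); }


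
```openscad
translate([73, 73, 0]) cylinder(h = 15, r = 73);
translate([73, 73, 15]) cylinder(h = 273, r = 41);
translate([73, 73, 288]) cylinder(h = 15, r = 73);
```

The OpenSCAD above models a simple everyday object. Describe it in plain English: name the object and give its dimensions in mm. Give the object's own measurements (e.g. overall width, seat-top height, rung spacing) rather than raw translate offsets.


A spool: two coaxial disc flanges of radius 73 mm and thickness 15 mm, joined by a core cylinder of radius 41 mm and height 273 mm. The lower flange rests on z = 0 and the three cylinders share a vertical axis.


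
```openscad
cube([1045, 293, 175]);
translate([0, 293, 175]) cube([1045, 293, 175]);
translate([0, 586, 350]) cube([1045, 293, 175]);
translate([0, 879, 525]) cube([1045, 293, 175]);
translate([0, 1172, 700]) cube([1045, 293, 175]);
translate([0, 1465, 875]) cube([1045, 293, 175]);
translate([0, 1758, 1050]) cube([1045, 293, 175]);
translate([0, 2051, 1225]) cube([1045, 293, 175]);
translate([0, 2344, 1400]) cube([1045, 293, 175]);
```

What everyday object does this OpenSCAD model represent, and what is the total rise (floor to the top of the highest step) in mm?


A staircase. The total rise is 1575 mm.

9 identical blocks, each offset up and back from the previous — a staircase. Each step is 175 mm tall and there are 9 of them, so the total rise is 9 × 175 = 1575 mm.


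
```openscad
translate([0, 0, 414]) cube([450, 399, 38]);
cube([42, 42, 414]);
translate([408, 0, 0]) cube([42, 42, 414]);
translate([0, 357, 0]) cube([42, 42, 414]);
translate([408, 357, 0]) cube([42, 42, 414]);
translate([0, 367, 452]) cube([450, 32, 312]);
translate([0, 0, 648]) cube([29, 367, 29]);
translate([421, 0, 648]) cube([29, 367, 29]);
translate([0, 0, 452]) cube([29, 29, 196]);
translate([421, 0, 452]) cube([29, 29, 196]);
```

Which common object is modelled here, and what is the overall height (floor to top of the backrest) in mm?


A chair. The overall height is 764 mm.

A slab on four corner posts with a tall panel at the back — a chair. The seat slab sits at z = 414 with thickness 38, and the 312 mm backrest starts at the seat top, so the overall height is 414 + 38 + 312 = 764 mm.


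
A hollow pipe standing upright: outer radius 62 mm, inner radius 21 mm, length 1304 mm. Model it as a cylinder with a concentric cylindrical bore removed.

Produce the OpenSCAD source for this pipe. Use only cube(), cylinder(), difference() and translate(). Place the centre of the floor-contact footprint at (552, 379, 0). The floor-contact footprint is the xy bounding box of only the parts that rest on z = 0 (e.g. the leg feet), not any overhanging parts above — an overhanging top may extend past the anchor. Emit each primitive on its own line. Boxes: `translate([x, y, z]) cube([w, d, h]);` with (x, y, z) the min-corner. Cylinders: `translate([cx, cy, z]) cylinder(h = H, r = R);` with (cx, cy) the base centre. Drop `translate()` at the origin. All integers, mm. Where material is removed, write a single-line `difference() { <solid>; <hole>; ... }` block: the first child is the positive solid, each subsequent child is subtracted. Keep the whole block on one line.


difference() { translate([552, 379, 0]) cylinder(h = 1304, r = 62); translate([552, 379, 0]) cylinder(h = 1304, r = 21); }


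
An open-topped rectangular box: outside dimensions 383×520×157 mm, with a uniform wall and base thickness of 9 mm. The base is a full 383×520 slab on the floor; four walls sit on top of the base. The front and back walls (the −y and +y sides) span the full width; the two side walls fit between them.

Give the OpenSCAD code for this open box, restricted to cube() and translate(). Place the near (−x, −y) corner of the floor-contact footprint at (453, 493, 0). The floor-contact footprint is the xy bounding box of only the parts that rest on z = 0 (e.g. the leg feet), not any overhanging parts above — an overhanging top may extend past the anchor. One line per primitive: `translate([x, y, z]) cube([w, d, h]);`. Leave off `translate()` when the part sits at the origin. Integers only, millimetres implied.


translate([453, 493, 0]) cube([383, 520, 9]);
translate([453, 493, 9]) cube([383, 9, 148]);
translate([453, 1004, 9]) cube([383, 9, 148]);
translate([453, 502, 9]) cube([9, 502, 148]);
translate([827, 502, 9]) cube([9, 502, 148]);


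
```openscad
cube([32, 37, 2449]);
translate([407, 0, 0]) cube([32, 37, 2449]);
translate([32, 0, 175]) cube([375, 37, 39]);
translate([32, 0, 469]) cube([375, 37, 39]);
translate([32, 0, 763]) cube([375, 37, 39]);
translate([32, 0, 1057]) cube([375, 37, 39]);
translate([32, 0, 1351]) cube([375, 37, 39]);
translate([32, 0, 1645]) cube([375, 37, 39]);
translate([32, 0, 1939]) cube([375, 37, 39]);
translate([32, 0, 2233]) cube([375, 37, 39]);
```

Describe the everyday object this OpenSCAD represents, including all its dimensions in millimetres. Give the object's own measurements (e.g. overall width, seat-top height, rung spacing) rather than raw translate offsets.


A straight ladder. Two 32×37 mm vertical rails, 2449 mm tall, stand 439 mm apart (outside-to-outside) with their front faces coplanar on the −y side. 8 rungs, each 37 mm deep and 39 mm tall, span between the inner faces of the rails, front faces flush with the rails. The lowest rung's underside is at z = 175 mm and rungs are spaced 294 mm apart (underside to underside).


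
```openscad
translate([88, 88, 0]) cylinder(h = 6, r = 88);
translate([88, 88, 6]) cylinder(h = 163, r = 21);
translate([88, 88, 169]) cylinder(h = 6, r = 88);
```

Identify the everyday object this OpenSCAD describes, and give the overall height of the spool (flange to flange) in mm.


A spool. The overall height is 175 mm.

Three coaxial cylinders, large–small–large — a spool. Two 6 mm flanges and a 163 mm core give 6 + 163 + 6 = 175 mm.


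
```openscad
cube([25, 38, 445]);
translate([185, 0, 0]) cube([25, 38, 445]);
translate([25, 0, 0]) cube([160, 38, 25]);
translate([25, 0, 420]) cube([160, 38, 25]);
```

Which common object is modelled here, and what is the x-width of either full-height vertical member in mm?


A picture frame. The border width is 25 mm.

Four thin pieces enclosing a rectangular opening — a picture frame. The two full-height stiles are 445 mm tall; the top rail sits at z = 420 and is 25 mm tall, so the border above the opening is 445 − 420 = 25 mm, matching the stile x-width.


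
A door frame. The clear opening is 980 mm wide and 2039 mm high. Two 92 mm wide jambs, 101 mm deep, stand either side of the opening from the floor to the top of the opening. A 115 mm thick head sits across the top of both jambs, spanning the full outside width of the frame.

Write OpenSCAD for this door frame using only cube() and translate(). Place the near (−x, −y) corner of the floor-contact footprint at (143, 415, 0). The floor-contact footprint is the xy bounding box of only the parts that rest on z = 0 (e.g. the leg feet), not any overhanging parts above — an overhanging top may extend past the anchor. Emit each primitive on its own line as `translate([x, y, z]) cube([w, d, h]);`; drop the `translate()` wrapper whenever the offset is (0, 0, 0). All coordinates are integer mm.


translate([143, 415, 0]) cube([92, 101, 2039]);
translate([1215, 415, 0]) cube([92, 101, 2039]);
translate([143, 415, 2039]) cube([1164, 101, 115]);


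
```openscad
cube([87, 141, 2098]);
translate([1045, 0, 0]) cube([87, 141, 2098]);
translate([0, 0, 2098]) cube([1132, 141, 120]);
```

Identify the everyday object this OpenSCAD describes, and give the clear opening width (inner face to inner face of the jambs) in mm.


A door frame. The clear opening width is 958 mm.

Two 2098 mm tall posts with a header on top — a door frame. The left jamb is 87 mm wide at x = 0; the right jamb starts at x = 1045. The clear opening is 1045 − 87 = 958 mm.


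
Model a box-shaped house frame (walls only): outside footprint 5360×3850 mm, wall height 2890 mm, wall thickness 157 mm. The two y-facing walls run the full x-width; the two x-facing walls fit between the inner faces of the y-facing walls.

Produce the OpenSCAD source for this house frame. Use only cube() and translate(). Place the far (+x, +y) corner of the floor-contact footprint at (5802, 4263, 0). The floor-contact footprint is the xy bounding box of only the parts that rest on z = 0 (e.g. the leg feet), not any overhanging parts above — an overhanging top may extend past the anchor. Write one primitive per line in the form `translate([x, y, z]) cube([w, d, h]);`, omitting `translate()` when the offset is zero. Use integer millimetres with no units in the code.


translate([442, 413, 0]) cube([5360, 157, 2890]);
translate([442, 4106, 0]) cube([5360, 157, 2890]);
translate([442, 570, 0]) cube([157, 3536, 2890]);
translate([5645, 570, 0]) cube([157, 3536, 2890]);
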